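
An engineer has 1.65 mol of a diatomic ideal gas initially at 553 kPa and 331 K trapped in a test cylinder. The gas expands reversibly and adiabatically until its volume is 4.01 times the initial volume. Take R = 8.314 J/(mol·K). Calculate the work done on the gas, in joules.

V₁ = nRT₁/P₁ = 1.65×8.314×331/553 = 8.21 L.
Adiabatic: TV^(γ−1) = const ⇒ T₂ = 331×(0.249)^0.400 = 190 K; PV^γ = const ⇒ P₂ = 79.1 kPa.
ΔU = nCvΔT = 1.65×20.8×(190−331) = -4840 J.
Q = 0 for an adiabatic process, so W = −ΔU = 4840 J.
Work done on the gas = −W_by = -4840 J.

-4840 J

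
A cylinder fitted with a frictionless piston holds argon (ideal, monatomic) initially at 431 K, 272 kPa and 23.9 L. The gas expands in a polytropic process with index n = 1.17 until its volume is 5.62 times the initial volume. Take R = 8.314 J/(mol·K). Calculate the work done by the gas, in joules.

9730 J

n = P₁V₁/(RT₁) = 272×23.9/(8.314×431) = 1.81 mol.
Polytropic n=1.17: T₂ = T₁(V₁/V₂)^(n−1) = 431×(0.178)^0.17 = 321 K; P₂ = P₁(V₁/V₂)^n = 36.1 kPa.
W = (P₁V₁−P₂V₂)/(n−1) = (272×23.9−36.1×134)/0.17 = 9730 J.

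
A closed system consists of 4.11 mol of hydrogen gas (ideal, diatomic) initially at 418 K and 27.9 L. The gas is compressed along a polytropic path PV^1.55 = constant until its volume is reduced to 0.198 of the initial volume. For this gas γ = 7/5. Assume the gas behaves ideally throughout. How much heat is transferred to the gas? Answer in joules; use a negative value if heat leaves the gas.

14000 J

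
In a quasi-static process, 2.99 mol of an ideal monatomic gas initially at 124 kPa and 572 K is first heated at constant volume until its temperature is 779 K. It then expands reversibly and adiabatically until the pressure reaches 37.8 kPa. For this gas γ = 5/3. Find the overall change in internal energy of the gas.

V₁ = nRT₁/P₁ = 2.99×8.314×572/124 = 115 L.
Step 1 — Isochoric: V stays 115 L; P/T = const ⇒ T₂ = 779 K, P₂ = 169 kPa.
W = 0 (no volume change).
ΔU = nCvΔT = 2.99×12.5×(779−572) = 7720 J.
Q = ΔU = 7720 J.
State after step 1: P = 169 kPa, V = 115 L, T = 779 K.
Step 2 — Adiabatic: T₂/T₁ = (P₂/P₁)^((γ−1)/γ) ⇒ T₂ = 779×(0.224)^0.400 = 428 K; V₂ = 282 L.
ΔU = nCvΔT = 2.99×12.5×(428−779) = -13100 J.
Q = 0 for an adiabatic process, so W = −ΔU = 13100 J.
Net over both steps: W = 13100 J, Q = 7720 J, ΔU = -5370 J.

-5370 J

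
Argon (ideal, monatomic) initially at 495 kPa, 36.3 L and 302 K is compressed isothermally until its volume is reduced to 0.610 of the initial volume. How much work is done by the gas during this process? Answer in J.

n = P₁V₁/(RT₁) = 495×36.3/(8.314×302) = 7.16 mol.
Isothermal: T stays 302 K; PV = const ⇒ V₂ = 22.1 L, P₂ = 811 kPa.
W = nRT ln(V₂/V₁) = 7.16×8.314×302×ln(0.610) = -8880 J.

-8880 J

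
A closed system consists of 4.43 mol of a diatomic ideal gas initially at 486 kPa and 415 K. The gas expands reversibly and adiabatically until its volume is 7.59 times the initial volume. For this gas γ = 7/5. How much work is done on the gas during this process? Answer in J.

V₁ = nRT₁/P₁ = 4.43×8.314×415/486 = 31.5 L.
Adiabatic: TV^(γ−1) = const ⇒ T₂ = 415×(0.132)^0.400 = 184 K; PV^γ = const ⇒ P₂ = 28.5 kPa.
ΔU = nCvΔT = 4.43×20.8×(184−415) = -21200 J.
Q = 0 for an adiabatic process, so W = −ΔU = 21200 J.
Work done on the gas = −W_by = -21200 J.

-21200 J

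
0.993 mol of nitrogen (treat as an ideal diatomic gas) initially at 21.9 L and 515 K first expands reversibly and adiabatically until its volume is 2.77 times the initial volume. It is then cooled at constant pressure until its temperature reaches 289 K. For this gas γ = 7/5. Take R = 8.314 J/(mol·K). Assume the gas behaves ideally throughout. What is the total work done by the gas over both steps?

P₁ = nRT₁/V₁ = 0.993×8.314×515/21.9 = 194 kPa.
Step 1 — Adiabatic: TV^(γ−1) = const ⇒ T₂ = 515×(0.361)^0.400 = 343 K; PV^γ = const ⇒ P₂ = 46.6 kPa.
ΔU = nCvΔT = 0.993×20.8×(343−515) = -3560 J.
Q = 0 for an adiabatic process, so W = −ΔU = 3560 J.
State after step 1: P = 46.6 kPa, V = 60.7 L, T = 343 K.
Step 2 — Isobaric: P stays 46.6 kPa; V/T = const ⇒ T₂ = 289 K, V₂ = 51.2 L.
W = PΔV = 46.6×(51.2−60.7) kPa·L = -443 J.
ΔU = nCvΔT = 0.993×20.8×(289−343) = -1110 J.
Q = ΔU + W = nCpΔT = -1550 J.
Net over both steps: W = 3120 J, Q = -1550 J, ΔU = -4660 J.

3120 J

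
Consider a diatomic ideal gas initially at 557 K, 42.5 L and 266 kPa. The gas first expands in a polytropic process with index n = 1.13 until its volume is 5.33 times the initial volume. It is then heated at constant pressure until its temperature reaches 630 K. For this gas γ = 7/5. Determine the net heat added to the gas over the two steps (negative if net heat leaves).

24400 J

n = P₁V₁/(RT₁) = 266×42.5/(8.314×557) = 2.44 mol.
Step 1 — Polytropic n=1.13: T₂ = T₁(V₁/V₂)^(n−1) = 557×(0.188)^0.13 = 448 K; P₂ = P₁(V₁/V₂)^n = 40.1 kPa.
W = (P₁V₁−P₂V₂)/(n−1) = (266×42.5−40.1×227)/0.13 = 17000 J.
ΔU = nCvΔT = 2.44×20.8×(448−557) = -5530 J.
Q = ΔU + W = 11500 J.
State after step 1: P = 40.1 kPa, V = 227 L, T = 448 K.
Step 2 — Isobaric: P stays 40.1 kPa; V/T = const ⇒ T₂ = 630 K, V₂ = 318 L.
W = PΔV = 40.1×(318−227) kPa·L = 3690 J.
ΔU = nCvΔT = 2.44×20.8×(630−448) = 9230 J.
Q = ΔU + W = nCpΔT = 12900 J.
Net over both steps: W = 20700 J, Q = 24400 J, ΔU = 3700 J.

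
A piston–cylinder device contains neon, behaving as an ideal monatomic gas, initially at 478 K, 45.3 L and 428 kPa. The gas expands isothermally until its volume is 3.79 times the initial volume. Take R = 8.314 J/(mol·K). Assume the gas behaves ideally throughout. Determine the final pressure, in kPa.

Isothermal: T stays 478 K; PV = const ⇒ V₂ = 172 L, P₂ = 113 kPa.

113 kPa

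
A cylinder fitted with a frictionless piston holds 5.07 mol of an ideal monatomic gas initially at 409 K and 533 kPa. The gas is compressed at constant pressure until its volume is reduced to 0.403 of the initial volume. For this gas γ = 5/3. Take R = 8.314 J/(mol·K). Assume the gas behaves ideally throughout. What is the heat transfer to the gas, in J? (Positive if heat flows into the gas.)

V₁ = nRT₁/P₁ = 5.07×8.314×409/533 = 32.3 L.
Isobaric: P stays 533 kPa; V/T = const ⇒ T₂ = 165 K, V₂ = 13.0 L.
W = PΔV = 533×(13.0−32.3) kPa·L = -10300 J.
ΔU = nCvΔT = 5.07×12.5×(165−409) = -15400 J.
Q = ΔU + W = nCpΔT = -25700 J.

-25700 J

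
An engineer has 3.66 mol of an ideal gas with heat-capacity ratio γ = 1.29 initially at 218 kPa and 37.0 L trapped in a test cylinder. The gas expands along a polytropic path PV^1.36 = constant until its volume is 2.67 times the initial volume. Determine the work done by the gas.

6670 J

T₁ = P₁V₁/(nR) = 218×37.0/(3.66×8.314) = 265 K.
Polytropic n=1.36: T₂ = T₁(V₁/V₂)^(n−1) = 265×(0.375)^0.36 = 186 K; P₂ = P₁(V₁/V₂)^n = 57.3 kPa.
W = (P₁V₁−P₂V₂)/(n−1) = (218×37.0−57.3×98.8)/0.36 = 6670 J.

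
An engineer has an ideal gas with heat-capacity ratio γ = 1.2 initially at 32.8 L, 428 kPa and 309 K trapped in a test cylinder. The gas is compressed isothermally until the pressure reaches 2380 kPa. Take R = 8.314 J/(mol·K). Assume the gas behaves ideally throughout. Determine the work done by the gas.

-24100 J

n = P₁V₁/(RT₁) = 428×32.8/(8.314×309) = 5.46 mol.
Isothermal: T stays 309 K; PV = const ⇒ V₂ = 5.90 L, P₂ = 2380 kPa.
W = nRT ln(V₂/V₁) = 5.46×8.314×309×ln(0.180) = -24100 J.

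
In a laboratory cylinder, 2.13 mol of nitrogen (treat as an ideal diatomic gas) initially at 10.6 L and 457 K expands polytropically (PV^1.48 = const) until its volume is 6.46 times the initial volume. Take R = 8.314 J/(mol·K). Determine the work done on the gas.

-9970 J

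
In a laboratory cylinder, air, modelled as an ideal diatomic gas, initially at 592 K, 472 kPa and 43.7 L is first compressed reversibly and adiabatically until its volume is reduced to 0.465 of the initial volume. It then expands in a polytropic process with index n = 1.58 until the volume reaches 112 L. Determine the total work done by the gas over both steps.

n = P₁V₁/(RT₁) = 472×43.7/(8.314×592) = 4.19 mol.
Step 1 — Adiabatic: TV^(γ−1) = const ⇒ T₂ = 592×(2.15)^0.400 = 804 K; PV^γ = const ⇒ P₂ = 1380 kPa.
ΔU = nCvΔT = 4.19×20.8×(804−592) = 18500 J.
Q = 0 for an adiabatic process, so W = −ΔU = -18500 J.
State after step 1: P = 1380 kPa, V = 20.3 L, T = 804 K.
Step 2 — Polytropic n=1.58: T₂ = T₁(V₁/V₂)^(n−1) = 804×(0.181)^0.58 = 299 K; P₂ = P₁(V₁/V₂)^n = 93.0 kPa.
W = (P₁V₁−P₂V₂)/(n−1) = (1380×20.3−93.0×112)/0.58 = 30400 J.
ΔU = nCvΔT = 4.19×20.8×(299−804) = -44000 J.
Q = ΔU + W = -13700 J.
Net over both steps: W = 11900 J, Q = -13700 J, ΔU = -25500 J.

11900 J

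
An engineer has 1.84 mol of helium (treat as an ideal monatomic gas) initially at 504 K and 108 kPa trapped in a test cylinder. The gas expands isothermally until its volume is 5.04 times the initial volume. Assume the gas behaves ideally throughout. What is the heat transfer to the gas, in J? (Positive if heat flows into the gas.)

12500 J

V₁ = nRT₁/P₁ = 1.84×8.314×504/108 = 71.4 L.
Isothermal: T stays 504 K; PV = const ⇒ V₂ = 360 L, P₂ = 21.4 kPa.
ΔU = 0 (ideal gas, T constant).
W = nRT ln(V₂/V₁) = 1.84×8.314×504×ln(5.04) = 12500 J.
Q = ΔU + W = 12500 J.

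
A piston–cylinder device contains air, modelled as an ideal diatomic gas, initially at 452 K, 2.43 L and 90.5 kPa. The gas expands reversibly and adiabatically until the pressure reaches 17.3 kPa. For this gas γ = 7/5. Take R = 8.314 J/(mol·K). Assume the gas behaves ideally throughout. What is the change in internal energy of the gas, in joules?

-207 J

n = P₁V₁/(RT₁) = 90.5×2.43/(8.314×452) = 0.0585 mol.
Adiabatic: T₂/T₁ = (P₂/P₁)^((γ−1)/γ) ⇒ T₂ = 452×(0.191)^0.286 = 282 K; V₂ = 7.92 L.
For an ideal gas ΔU = nCvΔT with Cv = (5/2)R = 20.8 J/(mol·K).
ΔU = 0.0585×20.8×(282−452) = -207 J.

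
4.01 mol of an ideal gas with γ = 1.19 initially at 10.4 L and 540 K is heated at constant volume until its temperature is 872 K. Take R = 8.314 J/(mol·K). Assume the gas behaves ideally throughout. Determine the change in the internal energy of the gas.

P₁ = nRT₁/V₁ = 4.01×8.314×540/10.4 = 1730 kPa.
Isochoric: V stays 10.4 L; P/T = const ⇒ T₂ = 872 K, P₂ = 2800 kPa.
For an ideal gas ΔU = nCvΔT with Cv = R/(γ−1) = 43.8 J/(mol·K).
ΔU = 4.01×43.8×(872−540) = 58300 J.

58300 J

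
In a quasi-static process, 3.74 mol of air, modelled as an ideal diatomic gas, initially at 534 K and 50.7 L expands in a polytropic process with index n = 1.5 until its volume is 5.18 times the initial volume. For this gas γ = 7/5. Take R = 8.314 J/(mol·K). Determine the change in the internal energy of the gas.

P₁ = nRT₁/V₁ = 3.74×8.314×534/50.7 = 328 kPa.
Polytropic n=1.5: T₂ = T₁(V₁/V₂)^(n−1) = 534×(0.193)^0.50 = 235 K; P₂ = P₁(V₁/V₂)^n = 27.8 kPa.
For an ideal gas ΔU = nCvΔT with Cv = (5/2)R = 20.8 J/(mol·K).
ΔU = 3.74×20.8×(235−534) = -23300 J.

-23300 J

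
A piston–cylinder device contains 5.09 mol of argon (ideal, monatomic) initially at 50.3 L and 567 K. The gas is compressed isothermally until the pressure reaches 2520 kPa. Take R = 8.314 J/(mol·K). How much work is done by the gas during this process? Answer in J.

-39900 J

P₁ = nRT₁/V₁ = 5.09×8.314×567/50.3 = 477 kPa.
Isothermal: T stays 567 K; PV = const ⇒ V₂ = 9.52 L, P₂ = 2520 kPa.
W = nRT ln(V₂/V₁) = 5.09×8.314×567×ln(0.189) = -39900 J.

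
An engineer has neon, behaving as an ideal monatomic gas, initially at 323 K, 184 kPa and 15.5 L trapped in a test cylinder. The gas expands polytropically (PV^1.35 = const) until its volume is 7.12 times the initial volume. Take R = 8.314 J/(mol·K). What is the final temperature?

Polytropic n=1.35: T₂ = T₁(V₁/V₂)^(n−1) = 323×(0.140)^0.35 = 162 K; P₂ = P₁(V₁/V₂)^n = 13.0 kPa.

162 K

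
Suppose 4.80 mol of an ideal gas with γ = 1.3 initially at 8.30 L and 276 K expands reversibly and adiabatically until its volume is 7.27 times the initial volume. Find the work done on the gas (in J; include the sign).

P₁ = nRT₁/V₁ = 4.80×8.314×276/8.30 = 1330 kPa.
Adiabatic: TV^(γ−1) = const ⇒ T₂ = 276×(0.138)^0.300 = 152 K; PV^γ = const ⇒ P₂ = 101 kPa.
ΔU = nCvΔT = 4.80×27.7×(152−276) = -16500 J.
Q = 0 for an adiabatic process, so W = −ΔU = 16500 J.
Work done on the gas = −W_by = -16500 J.

-16500 J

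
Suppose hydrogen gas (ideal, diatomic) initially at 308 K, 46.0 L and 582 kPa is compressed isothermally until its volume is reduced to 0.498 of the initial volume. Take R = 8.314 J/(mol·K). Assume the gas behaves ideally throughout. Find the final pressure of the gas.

1170 kPa

Isothermal: T stays 308 K; PV = const ⇒ V₂ = 22.9 L, P₂ = 1170 kPa.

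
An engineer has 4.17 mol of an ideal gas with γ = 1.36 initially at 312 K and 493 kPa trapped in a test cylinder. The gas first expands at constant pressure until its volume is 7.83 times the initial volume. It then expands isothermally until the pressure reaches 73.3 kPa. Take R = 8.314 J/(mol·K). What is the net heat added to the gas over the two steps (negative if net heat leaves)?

441000 J

V₁ = nRT₁/P₁ = 4.17×8.314×312/493 = 21.9 L.
Step 1 — Isobaric: P stays 493 kPa; V/T = const ⇒ T₂ = 2440 K, V₂ = 172 L.
W = PΔV = 493×(172−21.9) kPa·L = 73900 J.
ΔU = nCvΔT = 4.17×23.1×(2440−312) = 205000 J.
Q = ΔU + W = nCpΔT = 279000 J.
State after step 1: P = 493 kPa, V = 172 L, T = 2440 K.
Step 2 — Isothermal: T stays 2440 K; PV = const ⇒ V₂ = 1160 L, P₂ = 73.3 kPa.
ΔU = 0 (ideal gas, T constant).
W = nRT ln(V₂/V₁) = 4.17×8.314×2440×ln(6.73) = 161000 J.
Q = ΔU + W = 161000 J.
Net over both steps: W = 235000 J, Q = 441000 J, ΔU = 205000 J.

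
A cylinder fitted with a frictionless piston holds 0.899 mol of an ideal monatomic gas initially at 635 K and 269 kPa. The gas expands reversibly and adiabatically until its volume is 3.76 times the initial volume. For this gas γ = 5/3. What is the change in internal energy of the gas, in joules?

-4170 J

V₁ = nRT₁/P₁ = 0.899×8.314×635/269 = 17.6 L.
Adiabatic: TV^(γ−1) = const ⇒ T₂ = 635×(0.266)^0.667 = 263 K; PV^γ = const ⇒ P₂ = 29.6 kPa.
For an ideal gas ΔU = nCvΔT with Cv = (3/2)R = 12.5 J/(mol·K).
ΔU = 0.899×12.5×(263−635) = -4170 J.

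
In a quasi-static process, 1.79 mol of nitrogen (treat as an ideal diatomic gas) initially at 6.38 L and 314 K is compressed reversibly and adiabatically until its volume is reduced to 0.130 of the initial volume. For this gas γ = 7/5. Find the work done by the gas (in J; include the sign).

P₁ = nRT₁/V₁ = 1.79×8.314×314/6.38 = 732 kPa.
Adiabatic: TV^(γ−1) = const ⇒ T₂ = 314×(7.69)^0.400 = 710 K; PV^γ = const ⇒ P₂ = 12700 kPa.
ΔU = nCvΔT = 1.79×20.8×(710−314) = 14700 J.
Q = 0 for an adiabatic process, so W = −ΔU = -14700 J.

-14700 J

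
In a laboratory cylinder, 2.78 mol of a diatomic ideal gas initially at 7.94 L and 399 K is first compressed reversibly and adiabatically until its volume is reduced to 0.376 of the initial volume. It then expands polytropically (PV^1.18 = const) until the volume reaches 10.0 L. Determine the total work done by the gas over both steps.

3780 J

P₁ = nRT₁/V₁ = 2.78×8.314×399/7.94 = 1160 kPa.
Step 1 — Adiabatic: TV^(γ−1) = const ⇒ T₂ = 399×(2.66)^0.400 = 590 K; PV^γ = const ⇒ P₂ = 4570 kPa.
ΔU = nCvΔT = 2.78×20.8×(590−399) = 11000 J.
Q = 0 for an adiabatic process, so W = −ΔU = -11000 J.
State after step 1: P = 4570 kPa, V = 2.99 L, T = 590 K.
Step 2 — Polytropic n=1.18: T₂ = T₁(V₁/V₂)^(n−1) = 590×(0.299)^0.18 = 475 K; P₂ = P₁(V₁/V₂)^n = 1100 kPa.
W = (P₁V₁−P₂V₂)/(n−1) = (4570×2.99−1100×10.0)/0.18 = 14800 J.
ΔU = nCvΔT = 2.78×20.8×(475−590) = -6670 J.
Q = ΔU + W = 8150 J.
Net over both steps: W = 3780 J, Q = 8150 J, ΔU = 4370 J.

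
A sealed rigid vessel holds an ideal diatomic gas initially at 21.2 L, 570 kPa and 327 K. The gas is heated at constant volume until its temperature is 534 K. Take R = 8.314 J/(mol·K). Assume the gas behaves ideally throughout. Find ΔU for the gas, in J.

19100 J

n = P₁V₁/(RT₁) = 570×21.2/(8.314×327) = 4.44 mol.
Isochoric: V stays 21.2 L; P/T = const ⇒ T₂ = 534 K, P₂ = 931 kPa.
For an ideal gas ΔU = nCvΔT with Cv = (5/2)R = 20.8 J/(mol·K).
ΔU = 4.44×20.8×(534−327) = 19100 J.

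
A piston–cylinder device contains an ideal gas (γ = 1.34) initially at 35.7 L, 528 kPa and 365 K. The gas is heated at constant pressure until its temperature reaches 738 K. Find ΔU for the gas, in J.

n = P₁V₁/(RT₁) = 528×35.7/(8.314×365) = 6.21 mol.
Isobaric: P stays 528 kPa; V/T = const ⇒ T₂ = 738 K, V₂ = 72.2 L.
For an ideal gas ΔU = nCvΔT with Cv = R/(γ−1) = 24.5 J/(mol·K).
ΔU = 6.21×24.5×(738−365) = 56700 J.

56700 J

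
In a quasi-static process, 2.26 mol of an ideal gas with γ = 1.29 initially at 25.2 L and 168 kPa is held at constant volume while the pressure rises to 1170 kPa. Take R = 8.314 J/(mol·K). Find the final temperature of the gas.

1570 K

T₁ = P₁V₁/(nR) = 168×25.2/(2.26×8.314) = 225 K.
Isochoric: V stays 25.2 L; P/T = const ⇒ T₂ = 1570 K, P₂ = 1170 kPa.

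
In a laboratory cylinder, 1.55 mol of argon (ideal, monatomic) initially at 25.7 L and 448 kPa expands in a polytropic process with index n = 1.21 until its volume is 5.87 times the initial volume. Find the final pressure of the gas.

52.6 kPa

T₁ = P₁V₁/(nR) = 448×25.7/(1.55×8.314) = 893 K.
Polytropic n=1.21: T₂ = T₁(V₁/V₂)^(n−1) = 893×(0.170)^0.21 = 616 K; P₂ = P₁(V₁/V₂)^n = 52.6 kPa.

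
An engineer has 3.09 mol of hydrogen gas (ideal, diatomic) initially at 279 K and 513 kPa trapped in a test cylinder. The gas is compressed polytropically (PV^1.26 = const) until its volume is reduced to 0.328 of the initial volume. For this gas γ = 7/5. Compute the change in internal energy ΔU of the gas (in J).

6020 J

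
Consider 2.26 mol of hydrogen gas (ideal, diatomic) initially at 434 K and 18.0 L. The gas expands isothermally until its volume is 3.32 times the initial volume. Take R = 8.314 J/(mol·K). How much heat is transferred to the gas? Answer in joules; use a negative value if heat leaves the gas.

9790 J

P₁ = nRT₁/V₁ = 2.26×8.314×434/18.0 = 453 kPa.
Isothermal: T stays 434 K; PV = const ⇒ V₂ = 59.8 L, P₂ = 136 kPa.
ΔU = 0 (ideal gas, T constant).
W = nRT ln(V₂/V₁) = 2.26×8.314×434×ln(3.32) = 9790 J.
Q = ΔU + W = 9790 J.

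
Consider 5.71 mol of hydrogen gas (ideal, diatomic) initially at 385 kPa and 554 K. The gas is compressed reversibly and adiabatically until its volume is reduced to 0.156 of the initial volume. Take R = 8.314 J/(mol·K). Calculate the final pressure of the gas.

V₁ = nRT₁/P₁ = 5.71×8.314×554/385 = 68.3 L.
Adiabatic: TV^(γ−1) = const ⇒ T₂ = 554×(6.41)^0.400 = 1160 K; PV^γ = const ⇒ P₂ = 5190 kPa.

5190 kPa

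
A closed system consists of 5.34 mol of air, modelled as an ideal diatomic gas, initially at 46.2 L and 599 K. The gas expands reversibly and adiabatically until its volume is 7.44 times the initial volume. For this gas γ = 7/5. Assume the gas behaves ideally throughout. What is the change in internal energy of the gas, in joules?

P₁ = nRT₁/V₁ = 5.34×8.314×599/46.2 = 576 kPa.
Adiabatic: TV^(γ−1) = const ⇒ T₂ = 599×(0.134)^0.400 = 268 K; PV^γ = const ⇒ P₂ = 34.7 kPa.
For an ideal gas ΔU = nCvΔT with Cv = (5/2)R = 20.8 J/(mol·K).
ΔU = 5.34×20.8×(268−599) = -36700 J.

-36700 J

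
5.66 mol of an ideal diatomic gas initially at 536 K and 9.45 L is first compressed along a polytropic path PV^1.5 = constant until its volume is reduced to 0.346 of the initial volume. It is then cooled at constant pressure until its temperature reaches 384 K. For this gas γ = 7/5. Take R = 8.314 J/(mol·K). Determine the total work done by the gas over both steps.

P₁ = nRT₁/V₁ = 5.66×8.314×536/9.45 = 2670 kPa.
Step 1 — Polytropic n=1.5: T₂ = T₁(V₁/V₂)^(n−1) = 536×(2.89)^0.50 = 911 K; P₂ = P₁(V₁/V₂)^n = 13100 kPa.
W = (P₁V₁−P₂V₂)/(n−1) = (2670×9.45−13100×3.27)/0.50 = -35300 J.
ΔU = nCvΔT = 5.66×20.8×(911−536) = 44100 J.
Q = ΔU + W = 8830 J.
State after step 1: P = 13100 kPa, V = 3.27 L, T = 911 K.
Step 2 — Isobaric: P stays 13100 kPa; V/T = const ⇒ T₂ = 384 K, V₂ = 1.38 L.
W = PΔV = 13100×(1.38−3.27) kPa·L = -24800 J.
ΔU = nCvΔT = 5.66×20.8×(384−911) = -62000 J.
Q = ΔU + W = nCpΔT = -86800 J.
Net over both steps: W = -60100 J, Q = -78000 J, ΔU = -17900 J.

-60100 J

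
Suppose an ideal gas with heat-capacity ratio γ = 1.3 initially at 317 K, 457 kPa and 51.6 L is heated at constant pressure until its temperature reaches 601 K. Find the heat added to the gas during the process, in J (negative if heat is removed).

91500 J

n = P₁V₁/(RT₁) = 457×51.6/(8.314×317) = 8.95 mol.
Isobaric: P stays 457 kPa; V/T = const ⇒ T₂ = 601 K, V₂ = 97.8 L.
W = PΔV = 457×(97.8−51.6) kPa·L = 21100 J.
ΔU = nCvΔT = 8.95×27.7×(601−317) = 70400 J.
Q = ΔU + W = nCpΔT = 91500 J.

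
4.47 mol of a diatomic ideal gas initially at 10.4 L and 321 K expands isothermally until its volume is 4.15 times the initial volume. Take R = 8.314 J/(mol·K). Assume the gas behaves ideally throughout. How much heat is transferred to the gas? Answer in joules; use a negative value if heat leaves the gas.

17000 J

P₁ = nRT₁/V₁ = 4.47×8.314×321/10.4 = 1150 kPa.
Isothermal: T stays 321 K; PV = const ⇒ V₂ = 43.2 L, P₂ = 276 kPa.
ΔU = 0 (ideal gas, T constant).
W = nRT ln(V₂/V₁) = 4.47×8.314×321×ln(4.15) = 17000 J.
Q = ΔU + W = 17000 J.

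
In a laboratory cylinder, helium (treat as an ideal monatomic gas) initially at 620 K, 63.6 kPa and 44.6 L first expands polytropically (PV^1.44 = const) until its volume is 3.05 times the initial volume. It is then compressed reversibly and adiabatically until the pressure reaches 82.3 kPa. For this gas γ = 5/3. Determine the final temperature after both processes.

n = P₁V₁/(RT₁) = 63.6×44.6/(8.314×620) = 0.550 mol.
Step 1 — Polytropic n=1.44: T₂ = T₁(V₁/V₂)^(n−1) = 620×(0.328)^0.44 = 380 K; P₂ = P₁(V₁/V₂)^n = 12.8 kPa.
W = (P₁V₁−P₂V₂)/(n−1) = (63.6×44.6−12.8×136)/0.44 = 2500 J.
ΔU = nCvΔT = 0.550×12.5×(380−620) = -1650 J.
Q = ΔU + W = 850 J.
State after step 1: P = 12.8 kPa, V = 136 L, T = 380 K.
Step 2 — Adiabatic: T₂/T₁ = (P₂/P₁)^((γ−1)/γ) ⇒ T₂ = 380×(6.45)^0.400 = 800 K; V₂ = 44.5 L.
ΔU = nCvΔT = 0.550×12.5×(800−380) = 2880 J.
Q = 0 for an adiabatic process, so W = −ΔU = -2880 J.
Net over both steps: W = -385 J, Q = 850 J, ΔU = 1230 J.

800 K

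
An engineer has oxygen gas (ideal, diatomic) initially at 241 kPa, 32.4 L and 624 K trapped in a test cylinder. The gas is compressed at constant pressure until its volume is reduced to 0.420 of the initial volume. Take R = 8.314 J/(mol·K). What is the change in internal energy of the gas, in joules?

n = P₁V₁/(RT₁) = 241×32.4/(8.314×624) = 1.51 mol.
Isobaric: P stays 241 kPa; V/T = const ⇒ T₂ = 262 K, V₂ = 13.6 L.
For an ideal gas ΔU = nCvΔT with Cv = (5/2)R = 20.8 J/(mol·K).
ΔU = 1.51×20.8×(262−624) = -11300 J.

-11300 J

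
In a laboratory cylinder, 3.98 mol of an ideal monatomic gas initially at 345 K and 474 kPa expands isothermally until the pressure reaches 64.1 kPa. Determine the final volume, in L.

V₁ = nRT₁/P₁ = 3.98×8.314×345/474 = 24.1 L.
Isothermal: T stays 345 K; PV = const ⇒ V₂ = 178 L, P₂ = 64.1 kPa.

178 L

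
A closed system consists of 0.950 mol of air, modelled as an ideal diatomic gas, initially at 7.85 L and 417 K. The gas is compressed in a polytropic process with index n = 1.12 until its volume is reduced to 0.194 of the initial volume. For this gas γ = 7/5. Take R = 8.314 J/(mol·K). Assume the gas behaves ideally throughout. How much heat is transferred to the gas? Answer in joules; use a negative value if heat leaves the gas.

-4180 J

P₁ = nRT₁/V₁ = 0.950×8.314×417/7.85 = 420 kPa.
Polytropic n=1.12: T₂ = T₁(V₁/V₂)^(n−1) = 417×(5.15)^0.12 = 508 K; P₂ = P₁(V₁/V₂)^n = 2630 kPa.
W = (P₁V₁−P₂V₂)/(n−1) = (420×7.85−2630×1.52)/0.12 = -5970 J.
ΔU = nCvΔT = 0.950×20.8×(508−417) = 1790 J.
Q = ΔU + W = -4180 J.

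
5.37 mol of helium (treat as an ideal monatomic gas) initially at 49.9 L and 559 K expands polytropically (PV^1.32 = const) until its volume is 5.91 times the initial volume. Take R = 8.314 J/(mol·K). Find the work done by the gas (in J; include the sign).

P₁ = nRT₁/V₁ = 5.37×8.314×559/49.9 = 500 kPa.
Polytropic n=1.32: T₂ = T₁(V₁/V₂)^(n−1) = 559×(0.169)^0.32 = 317 K; P₂ = P₁(V₁/V₂)^n = 47.9 kPa.
W = (P₁V₁−P₂V₂)/(n−1) = (500×49.9−47.9×295)/0.32 = 33800 J.

33800 J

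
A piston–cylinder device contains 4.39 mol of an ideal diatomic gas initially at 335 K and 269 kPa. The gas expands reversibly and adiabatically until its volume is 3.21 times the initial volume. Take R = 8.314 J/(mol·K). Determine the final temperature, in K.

210 K

V₁ = nRT₁/P₁ = 4.39×8.314×335/269 = 45.5 L.
Adiabatic: TV^(γ−1) = const ⇒ T₂ = 335×(0.312)^0.400 = 210 K; PV^γ = const ⇒ P₂ = 52.6 kPa.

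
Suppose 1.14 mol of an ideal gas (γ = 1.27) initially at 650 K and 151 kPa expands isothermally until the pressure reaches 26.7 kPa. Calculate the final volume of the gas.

V₁ = nRT₁/P₁ = 1.14×8.314×650/151 = 40.8 L.
Isothermal: T stays 650 K; PV = const ⇒ V₂ = 231 L, P₂ = 26.7 kPa.

231 L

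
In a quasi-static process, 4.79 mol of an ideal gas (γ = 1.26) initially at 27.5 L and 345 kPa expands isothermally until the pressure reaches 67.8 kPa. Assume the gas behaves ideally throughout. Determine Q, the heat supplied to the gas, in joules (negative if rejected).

15400 J

T₁ = P₁V₁/(nR) = 345×27.5/(4.79×8.314) = 238 K.
Isothermal: T stays 238 K; PV = const ⇒ V₂ = 140 L, P₂ = 67.8 kPa.
ΔU = 0 (ideal gas, T constant).
W = nRT ln(V₂/V₁) = 4.79×8.314×238×ln(5.09) = 15400 J.
Q = ΔU + W = 15400 J.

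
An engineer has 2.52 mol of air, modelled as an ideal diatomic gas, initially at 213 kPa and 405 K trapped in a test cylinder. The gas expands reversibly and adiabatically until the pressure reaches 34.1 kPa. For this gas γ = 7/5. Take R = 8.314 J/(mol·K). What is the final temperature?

240 K

V₁ = nRT₁/P₁ = 2.52×8.314×405/213 = 39.8 L.
Adiabatic: T₂/T₁ = (P₂/P₁)^((γ−1)/γ) ⇒ T₂ = 405×(0.160)^0.286 = 240 K; V₂ = 147 L.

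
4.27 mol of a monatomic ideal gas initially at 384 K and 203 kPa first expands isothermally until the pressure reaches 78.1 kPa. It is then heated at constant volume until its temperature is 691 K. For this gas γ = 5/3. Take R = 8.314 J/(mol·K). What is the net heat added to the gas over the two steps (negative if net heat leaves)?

29400 J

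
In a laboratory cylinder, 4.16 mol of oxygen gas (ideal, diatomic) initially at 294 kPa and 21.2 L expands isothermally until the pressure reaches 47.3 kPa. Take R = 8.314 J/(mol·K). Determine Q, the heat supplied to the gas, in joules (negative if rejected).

11400 J

T₁ = P₁V₁/(nR) = 294×21.2/(4.16×8.314) = 180 K.
Isothermal: T stays 180 K; PV = const ⇒ V₂ = 132 L, P₂ = 47.3 kPa.
ΔU = 0 (ideal gas, T constant).
W = nRT ln(V₂/V₁) = 4.16×8.314×180×ln(6.22) = 11400 J.
Q = ΔU + W = 11400 J.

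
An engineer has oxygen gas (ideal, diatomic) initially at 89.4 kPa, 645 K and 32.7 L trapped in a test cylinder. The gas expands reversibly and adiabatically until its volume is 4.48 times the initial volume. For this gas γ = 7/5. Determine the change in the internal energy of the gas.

n = P₁V₁/(RT₁) = 89.4×32.7/(8.314×645) = 0.545 mol.
Adiabatic: TV^(γ−1) = const ⇒ T₂ = 645×(0.223)^0.400 = 354 K; PV^γ = const ⇒ P₂ = 11.0 kPa.
For an ideal gas ΔU = nCvΔT with Cv = (5/2)R = 20.8 J/(mol·K).
ΔU = 0.545×20.8×(354−645) = -3300 J.

-3300 J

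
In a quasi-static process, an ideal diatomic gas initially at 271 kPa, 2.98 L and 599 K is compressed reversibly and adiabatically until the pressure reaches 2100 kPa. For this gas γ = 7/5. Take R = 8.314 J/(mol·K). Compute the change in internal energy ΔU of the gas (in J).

n = P₁V₁/(RT₁) = 271×2.98/(8.314×599) = 0.162 mol.
Adiabatic: T₂/T₁ = (P₂/P₁)^((γ−1)/γ) ⇒ T₂ = 599×(7.75)^0.286 = 1080 K; V₂ = 0.690 L.
For an ideal gas ΔU = nCvΔT with Cv = (5/2)R = 20.8 J/(mol·K).
ΔU = 0.162×20.8×(1080−599) = 1610 J.

1610 J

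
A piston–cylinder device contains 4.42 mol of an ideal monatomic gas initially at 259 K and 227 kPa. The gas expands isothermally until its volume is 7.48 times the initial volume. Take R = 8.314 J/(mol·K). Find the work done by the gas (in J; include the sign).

19200 J

V₁ = nRT₁/P₁ = 4.42×8.314×259/227 = 41.9 L.
Isothermal: T stays 259 K; PV = const ⇒ V₂ = 314 L, P₂ = 30.3 kPa.
W = nRT ln(V₂/V₁) = 4.42×8.314×259×ln(7.48) = 19200 J.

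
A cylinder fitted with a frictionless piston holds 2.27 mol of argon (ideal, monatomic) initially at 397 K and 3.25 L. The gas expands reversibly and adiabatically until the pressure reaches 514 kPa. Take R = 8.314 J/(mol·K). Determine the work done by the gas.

5070 J

P₁ = nRT₁/V₁ = 2.27×8.314×397/3.25 = 2310 kPa.
Adiabatic: T₂/T₁ = (P₂/P₁)^((γ−1)/γ) ⇒ T₂ = 397×(0.223)^0.400 = 218 K; V₂ = 8.00 L.
ΔU = nCvΔT = 2.27×12.5×(218−397) = -5070 J.
Q = 0 for an adiabatic process, so W = −ΔU = 5070 J.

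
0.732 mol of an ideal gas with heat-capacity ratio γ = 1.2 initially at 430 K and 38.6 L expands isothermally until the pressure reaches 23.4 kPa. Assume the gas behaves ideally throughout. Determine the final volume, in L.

P₁ = nRT₁/V₁ = 0.732×8.314×430/38.6 = 67.8 kPa.
Isothermal: T stays 430 K; PV = const ⇒ V₂ = 112 L, P₂ = 23.4 kPa.

112 L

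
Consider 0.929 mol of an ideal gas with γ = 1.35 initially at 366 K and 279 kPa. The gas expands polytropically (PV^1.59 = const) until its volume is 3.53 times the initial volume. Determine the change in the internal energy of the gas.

-4240 J

V₁ = nRT₁/P₁ = 0.929×8.314×366/279 = 10.1 L.
Polytropic n=1.59: T₂ = T₁(V₁/V₂)^(n−1) = 366×(0.283)^0.59 = 174 K; P₂ = P₁(V₁/V₂)^n = 37.6 kPa.
For an ideal gas ΔU = nCvΔT with Cv = R/(γ−1) = 23.8 J/(mol·K).
ΔU = 0.929×23.8×(174−366) = -4240 J.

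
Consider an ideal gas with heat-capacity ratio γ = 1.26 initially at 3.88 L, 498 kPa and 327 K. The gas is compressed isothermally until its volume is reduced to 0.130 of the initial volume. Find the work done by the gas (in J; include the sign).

-3940 J

n = P₁V₁/(RT₁) = 498×3.88/(8.314×327) = 0.711 mol.
Isothermal: T stays 327 K; PV = const ⇒ V₂ = 0.504 L, P₂ = 3830 kPa.
W = nRT ln(V₂/V₁) = 0.711×8.314×327×ln(0.130) = -3940 J.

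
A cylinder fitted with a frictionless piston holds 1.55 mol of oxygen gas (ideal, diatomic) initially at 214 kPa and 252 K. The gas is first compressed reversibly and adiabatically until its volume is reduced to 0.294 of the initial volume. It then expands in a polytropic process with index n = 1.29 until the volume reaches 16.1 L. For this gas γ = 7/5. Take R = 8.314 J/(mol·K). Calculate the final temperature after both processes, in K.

283 K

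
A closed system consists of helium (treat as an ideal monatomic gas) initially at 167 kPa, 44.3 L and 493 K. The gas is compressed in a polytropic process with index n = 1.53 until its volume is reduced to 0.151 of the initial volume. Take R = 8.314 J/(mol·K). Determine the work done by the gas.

-24100 J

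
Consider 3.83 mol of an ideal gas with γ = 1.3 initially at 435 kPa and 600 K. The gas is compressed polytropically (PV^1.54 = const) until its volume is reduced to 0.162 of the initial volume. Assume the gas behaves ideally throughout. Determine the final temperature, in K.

1600 K

V₁ = nRT₁/P₁ = 3.83×8.314×600/435 = 43.9 L.
Polytropic n=1.54: T₂ = T₁(V₁/V₂)^(n−1) = 600×(6.17)^0.54 = 1600 K; P₂ = P₁(V₁/V₂)^n = 7180 kPa.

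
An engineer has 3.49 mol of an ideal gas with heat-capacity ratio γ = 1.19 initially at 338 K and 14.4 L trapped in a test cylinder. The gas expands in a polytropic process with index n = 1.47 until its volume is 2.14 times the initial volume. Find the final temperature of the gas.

236 K

P₁ = nRT₁/V₁ = 3.49×8.314×338/14.4 = 681 kPa.
Polytropic n=1.47: T₂ = T₁(V₁/V₂)^(n−1) = 338×(0.467)^0.47 = 236 K; P₂ = P₁(V₁/V₂)^n = 223 kPa.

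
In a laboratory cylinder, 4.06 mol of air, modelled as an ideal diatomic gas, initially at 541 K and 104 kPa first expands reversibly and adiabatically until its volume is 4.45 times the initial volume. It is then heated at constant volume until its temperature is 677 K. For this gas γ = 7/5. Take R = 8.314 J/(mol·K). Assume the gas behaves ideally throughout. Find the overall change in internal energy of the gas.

V₁ = nRT₁/P₁ = 4.06×8.314×541/104 = 176 L.
Step 1 — Adiabatic: TV^(γ−1) = const ⇒ T₂ = 541×(0.225)^0.400 = 298 K; PV^γ = const ⇒ P₂ = 12.9 kPa.
ΔU = nCvΔT = 4.06×20.8×(298−541) = -20500 J.
Q = 0 for an adiabatic process, so W = −ΔU = 20500 J.
State after step 1: P = 12.9 kPa, V = 781 L, T = 298 K.
Step 2 — Isochoric: V stays 781 L; P/T = const ⇒ T₂ = 677 K, P₂ = 29.2 kPa.
W = 0 (no volume change).
ΔU = nCvΔT = 4.06×20.8×(677−298) = 32000 J.
Q = ΔU = 32000 J.
Net over both steps: W = 20500 J, Q = 32000 J, ΔU = 11500 J.

11500 J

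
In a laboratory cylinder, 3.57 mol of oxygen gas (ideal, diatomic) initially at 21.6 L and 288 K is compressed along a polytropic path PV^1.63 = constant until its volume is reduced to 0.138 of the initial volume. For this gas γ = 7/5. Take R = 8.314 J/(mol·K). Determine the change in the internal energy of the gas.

P₁ = nRT₁/V₁ = 3.57×8.314×288/21.6 = 396 kPa.
Polytropic n=1.63: T₂ = T₁(V₁/V₂)^(n−1) = 288×(7.25)^0.63 = 1000 K; P₂ = P₁(V₁/V₂)^n = 9990 kPa.
For an ideal gas ΔU = nCvΔT with Cv = (5/2)R = 20.8 J/(mol·K).
ΔU = 3.57×20.8×(1000−288) = 53000 J.

53000 J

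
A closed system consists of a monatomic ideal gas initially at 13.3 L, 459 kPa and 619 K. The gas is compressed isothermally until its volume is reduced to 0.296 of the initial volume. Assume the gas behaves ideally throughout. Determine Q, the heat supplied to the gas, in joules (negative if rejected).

-7430 J

n = P₁V₁/(RT₁) = 459×13.3/(8.314×619) = 1.19 mol.
Isothermal: T stays 619 K; PV = const ⇒ V₂ = 3.94 L, P₂ = 1550 kPa.
ΔU = 0 (ideal gas, T constant).
W = nRT ln(V₂/V₁) = 1.19×8.314×619×ln(0.296) = -7430 J.
Q = ΔU + W = -7430 J.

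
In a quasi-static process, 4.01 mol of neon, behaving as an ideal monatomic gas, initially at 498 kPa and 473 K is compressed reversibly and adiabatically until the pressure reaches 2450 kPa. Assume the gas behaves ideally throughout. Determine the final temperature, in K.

895 K

V₁ = nRT₁/P₁ = 4.01×8.314×473/498 = 31.7 L.
Adiabatic: T₂/T₁ = (P₂/P₁)^((γ−1)/γ) ⇒ T₂ = 473×(4.92)^0.400 = 895 K; V₂ = 12.2 L.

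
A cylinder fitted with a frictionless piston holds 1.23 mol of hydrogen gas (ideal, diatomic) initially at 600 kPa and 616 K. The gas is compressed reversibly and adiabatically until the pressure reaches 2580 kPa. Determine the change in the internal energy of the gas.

V₁ = nRT₁/P₁ = 1.23×8.314×616/600 = 10.5 L.
Adiabatic: T₂/T₁ = (P₂/P₁)^((γ−1)/γ) ⇒ T₂ = 616×(4.30)^0.286 = 934 K; V₂ = 3.70 L.
For an ideal gas ΔU = nCvΔT with Cv = (5/2)R = 20.8 J/(mol·K).
ΔU = 1.23×20.8×(934−616) = 8140 J.

8140 J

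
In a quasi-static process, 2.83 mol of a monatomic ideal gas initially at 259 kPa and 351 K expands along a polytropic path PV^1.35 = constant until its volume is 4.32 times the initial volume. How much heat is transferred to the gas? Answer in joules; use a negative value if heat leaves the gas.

V₁ = nRT₁/P₁ = 2.83×8.314×351/259 = 31.9 L.
Polytropic n=1.35: T₂ = T₁(V₁/V₂)^(n−1) = 351×(0.231)^0.35 = 210 K; P₂ = P₁(V₁/V₂)^n = 35.9 kPa.
W = (P₁V₁−P₂V₂)/(n−1) = (259×31.9−35.9×138)/0.35 = 9460 J.
ΔU = nCvΔT = 2.83×12.5×(210−351) = -4960 J.
Q = ΔU + W = 4490 J.

4490 J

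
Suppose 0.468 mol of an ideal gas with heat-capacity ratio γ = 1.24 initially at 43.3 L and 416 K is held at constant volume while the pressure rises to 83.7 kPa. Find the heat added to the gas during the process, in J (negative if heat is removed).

8360 J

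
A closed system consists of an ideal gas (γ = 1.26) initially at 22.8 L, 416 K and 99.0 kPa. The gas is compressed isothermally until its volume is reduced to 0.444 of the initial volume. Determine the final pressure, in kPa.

Isothermal: T stays 416 K; PV = const ⇒ V₂ = 10.1 L, P₂ = 223 kPa.

223 kPa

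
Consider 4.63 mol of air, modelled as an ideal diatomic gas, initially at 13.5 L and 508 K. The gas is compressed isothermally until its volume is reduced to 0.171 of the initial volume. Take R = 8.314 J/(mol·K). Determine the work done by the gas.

-34500 J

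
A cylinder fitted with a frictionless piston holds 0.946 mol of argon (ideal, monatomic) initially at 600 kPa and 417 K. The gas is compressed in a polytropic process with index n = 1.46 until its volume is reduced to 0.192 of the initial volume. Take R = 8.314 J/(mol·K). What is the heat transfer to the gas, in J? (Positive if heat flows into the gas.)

-2510 J

V₁ = nRT₁/P₁ = 0.946×8.314×417/600 = 5.47 L.
Polytropic n=1.46: T₂ = T₁(V₁/V₂)^(n−1) = 417×(5.21)^0.46 = 891 K; P₂ = P₁(V₁/V₂)^n = 6680 kPa.
W = (P₁V₁−P₂V₂)/(n−1) = (600×5.47−6680×1.05)/0.46 = -8100 J.
ΔU = nCvΔT = 0.946×12.5×(891−417) = 5590 J.
Q = ΔU + W = -2510 J.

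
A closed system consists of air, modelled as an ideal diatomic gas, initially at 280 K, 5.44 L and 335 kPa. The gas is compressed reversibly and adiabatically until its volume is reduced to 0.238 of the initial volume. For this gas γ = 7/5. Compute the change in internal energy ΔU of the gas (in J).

3530 J

n = P₁V₁/(RT₁) = 335×5.44/(8.314×280) = 0.783 mol.
Adiabatic: TV^(γ−1) = const ⇒ T₂ = 280×(4.20)^0.400 = 497 K; PV^γ = const ⇒ P₂ = 2500 kPa.
For an ideal gas ΔU = nCvΔT with Cv = (5/2)R = 20.8 J/(mol·K).
ΔU = 0.783×20.8×(497−280) = 3530 J.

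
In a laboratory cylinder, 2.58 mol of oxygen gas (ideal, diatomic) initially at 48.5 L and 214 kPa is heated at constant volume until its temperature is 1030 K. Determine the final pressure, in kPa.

456 kPa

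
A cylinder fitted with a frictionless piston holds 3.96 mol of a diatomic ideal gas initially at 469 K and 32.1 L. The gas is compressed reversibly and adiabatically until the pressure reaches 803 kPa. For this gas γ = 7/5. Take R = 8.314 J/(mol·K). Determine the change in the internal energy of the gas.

6090 J

P₁ = nRT₁/V₁ = 3.96×8.314×469/32.1 = 481 kPa.
Adiabatic: T₂/T₁ = (P₂/P₁)^((γ−1)/γ) ⇒ T₂ = 469×(1.67)^0.286 = 543 K; V₂ = 22.3 L.
For an ideal gas ΔU = nCvΔT with Cv = (5/2)R = 20.8 J/(mol·K).
ΔU = 3.96×20.8×(543−469) = 6090 J.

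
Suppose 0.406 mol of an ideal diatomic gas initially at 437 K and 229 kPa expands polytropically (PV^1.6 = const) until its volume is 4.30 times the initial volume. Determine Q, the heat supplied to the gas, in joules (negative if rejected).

V₁ = nRT₁/P₁ = 0.406×8.314×437/229 = 6.44 L.
Polytropic n=1.6: T₂ = T₁(V₁/V₂)^(n−1) = 437×(0.233)^0.60 = 182 K; P₂ = P₁(V₁/V₂)^n = 22.2 kPa.
W = (P₁V₁−P₂V₂)/(n−1) = (229×6.44−22.2×27.7)/0.60 = 1430 J.
ΔU = nCvΔT = 0.406×20.8×(182−437) = -2150 J.
Q = ΔU + W = -717 J.

-717 J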